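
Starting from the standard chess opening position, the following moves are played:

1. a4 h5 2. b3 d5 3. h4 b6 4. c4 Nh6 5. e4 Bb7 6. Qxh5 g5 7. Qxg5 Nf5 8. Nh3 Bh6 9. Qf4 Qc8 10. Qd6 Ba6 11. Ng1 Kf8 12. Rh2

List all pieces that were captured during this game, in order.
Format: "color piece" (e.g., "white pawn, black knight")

Tracking captures:
  Qxh5: captured black pawn
  Qxg5: captured black pawn

black pawn, black pawn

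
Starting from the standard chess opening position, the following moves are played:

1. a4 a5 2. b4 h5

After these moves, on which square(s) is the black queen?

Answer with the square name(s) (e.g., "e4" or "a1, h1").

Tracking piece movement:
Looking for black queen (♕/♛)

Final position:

  a b c d e f g h
  ─────────────────
8│♜ ♞ ♝ ♛ ♚ ♝ ♞ ♜│8
7│· ♟ ♟ ♟ ♟ ♟ ♟ ·│7
6│· · · · · · · ·│6
5│♟ · · · · · · ♟│5
4│♙ ♙ · · · · · ·│4
3│· · · · · · · ·│3
2│· · ♙ ♙ ♙ ♙ ♙ ♙│2
1│♖ ♘ ♗ ♕ ♔ ♗ ♘ ♖│1
  ─────────────────
  a b c d e f g h


d8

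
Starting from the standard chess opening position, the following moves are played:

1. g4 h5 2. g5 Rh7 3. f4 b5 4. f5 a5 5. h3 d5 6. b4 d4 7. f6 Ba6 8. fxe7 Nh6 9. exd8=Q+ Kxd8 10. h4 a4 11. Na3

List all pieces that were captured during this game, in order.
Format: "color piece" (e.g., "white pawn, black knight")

Tracking captures:
  fxe7: captured black pawn
  exd8=Q+: captured black queen
  Kxd8: captured white queen

black pawn, black queen, white queen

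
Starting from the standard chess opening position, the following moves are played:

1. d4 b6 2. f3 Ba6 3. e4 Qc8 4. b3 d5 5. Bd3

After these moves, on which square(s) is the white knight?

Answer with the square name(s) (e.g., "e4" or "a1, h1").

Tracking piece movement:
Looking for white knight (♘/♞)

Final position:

  a b c d e f g h
  ─────────────────
8│♜ ♞ ♛ · ♚ ♝ ♞ ♜│8
7│♟ · ♟ · ♟ ♟ ♟ ♟│7
6│♝ ♟ · · · · · ·│6
5│· · · ♟ · · · ·│5
4│· · · ♙ ♙ · · ·│4
3│· ♙ · ♗ · ♙ · ·│3
2│♙ · ♙ · · · ♙ ♙│2
1│♖ ♘ ♗ ♕ ♔ · ♘ ♖│1
  ─────────────────
  a b c d e f g h


b1, g1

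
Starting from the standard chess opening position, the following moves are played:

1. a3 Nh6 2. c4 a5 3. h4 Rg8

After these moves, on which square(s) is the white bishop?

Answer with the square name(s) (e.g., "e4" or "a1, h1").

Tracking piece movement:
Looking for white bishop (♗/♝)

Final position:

  a b c d e f g h
  ─────────────────
8│♜ ♞ ♝ ♛ ♚ ♝ ♜ ·│8
7│· ♟ ♟ ♟ ♟ ♟ ♟ ♟│7
6│· · · · · · · ♞│6
5│♟ · · · · · · ·│5
4│· · ♙ · · · · ♙│4
3│♙ · · · · · · ·│3
2│· ♙ · ♙ ♙ ♙ ♙ ·│2
1│♖ ♘ ♗ ♕ ♔ ♗ ♘ ♖│1
  ─────────────────
  a b c d e f g h


c1, f1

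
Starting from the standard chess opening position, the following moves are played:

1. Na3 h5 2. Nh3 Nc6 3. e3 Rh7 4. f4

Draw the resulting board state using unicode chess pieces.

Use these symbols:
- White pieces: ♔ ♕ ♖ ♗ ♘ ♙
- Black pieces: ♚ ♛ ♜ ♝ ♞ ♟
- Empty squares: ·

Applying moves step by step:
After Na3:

♜ ♞ ♝ ♛ ♚ ♝ ♞ ♜
♟ ♟ ♟ ♟ ♟ ♟ ♟ ♟
· · · · · · · ·
· · · · · · · ·
· · · · · · · ·
♘ · · · · · · ·
♙ ♙ ♙ ♙ ♙ ♙ ♙ ♙
♖ · ♗ ♕ ♔ ♗ ♘ ♖


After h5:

♜ ♞ ♝ ♛ ♚ ♝ ♞ ♜
♟ ♟ ♟ ♟ ♟ ♟ ♟ ·
· · · · · · · ·
· · · · · · · ♟
· · · · · · · ·
♘ · · · · · · ·
♙ ♙ ♙ ♙ ♙ ♙ ♙ ♙
♖ · ♗ ♕ ♔ ♗ ♘ ♖


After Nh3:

♜ ♞ ♝ ♛ ♚ ♝ ♞ ♜
♟ ♟ ♟ ♟ ♟ ♟ ♟ ·
· · · · · · · ·
· · · · · · · ♟
· · · · · · · ·
♘ · · · · · · ♘
♙ ♙ ♙ ♙ ♙ ♙ ♙ ♙
♖ · ♗ ♕ ♔ ♗ · ♖


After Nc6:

♜ · ♝ ♛ ♚ ♝ ♞ ♜
♟ ♟ ♟ ♟ ♟ ♟ ♟ ·
· · ♞ · · · · ·
· · · · · · · ♟
· · · · · · · ·
♘ · · · · · · ♘
♙ ♙ ♙ ♙ ♙ ♙ ♙ ♙
♖ · ♗ ♕ ♔ ♗ · ♖


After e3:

♜ · ♝ ♛ ♚ ♝ ♞ ♜
♟ ♟ ♟ ♟ ♟ ♟ ♟ ·
· · ♞ · · · · ·
· · · · · · · ♟
· · · · · · · ·
♘ · · · ♙ · · ♘
♙ ♙ ♙ ♙ · ♙ ♙ ♙
♖ · ♗ ♕ ♔ ♗ · ♖


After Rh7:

♜ · ♝ ♛ ♚ ♝ ♞ ·
♟ ♟ ♟ ♟ ♟ ♟ ♟ ♜
· · ♞ · · · · ·
· · · · · · · ♟
· · · · · · · ·
♘ · · · ♙ · · ♘
♙ ♙ ♙ ♙ · ♙ ♙ ♙
♖ · ♗ ♕ ♔ ♗ · ♖


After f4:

♜ · ♝ ♛ ♚ ♝ ♞ ·
♟ ♟ ♟ ♟ ♟ ♟ ♟ ♜
· · ♞ · · · · ·
· · · · · · · ♟
· · · · · ♙ · ·
♘ · · · ♙ · · ♘
♙ ♙ ♙ ♙ · · ♙ ♙
♖ · ♗ ♕ ♔ ♗ · ♖



  a b c d e f g h
  ─────────────────
8│♜ · ♝ ♛ ♚ ♝ ♞ ·│8
7│♟ ♟ ♟ ♟ ♟ ♟ ♟ ♜│7
6│· · ♞ · · · · ·│6
5│· · · · · · · ♟│5
4│· · · · · ♙ · ·│4
3│♘ · · · ♙ · · ♘│3
2│♙ ♙ ♙ ♙ · · ♙ ♙│2
1│♖ · ♗ ♕ ♔ ♗ · ♖│1
  ─────────────────
  a b c d e f g h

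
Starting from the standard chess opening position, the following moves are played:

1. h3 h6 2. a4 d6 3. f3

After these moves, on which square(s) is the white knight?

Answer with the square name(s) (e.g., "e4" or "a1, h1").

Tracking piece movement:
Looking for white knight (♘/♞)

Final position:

  a b c d e f g h
  ─────────────────
8│♜ ♞ ♝ ♛ ♚ ♝ ♞ ♜│8
7│♟ ♟ ♟ · ♟ ♟ ♟ ·│7
6│· · · ♟ · · · ♟│6
5│· · · · · · · ·│5
4│♙ · · · · · · ·│4
3│· · · · · ♙ · ♙│3
2│· ♙ ♙ ♙ ♙ · ♙ ·│2
1│♖ ♘ ♗ ♕ ♔ ♗ ♘ ♖│1
  ─────────────────
  a b c d e f g h


b1, g1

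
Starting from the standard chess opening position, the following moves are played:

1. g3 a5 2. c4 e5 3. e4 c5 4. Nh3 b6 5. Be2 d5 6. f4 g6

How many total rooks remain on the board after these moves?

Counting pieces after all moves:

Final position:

  a b c d e f g h
  ─────────────────
8│♜ ♞ ♝ ♛ ♚ ♝ ♞ ♜│8
7│· · · · · ♟ · ♟│7
6│· ♟ · · · · ♟ ·│6
5│♟ · ♟ ♟ ♟ · · ·│5
4│· · ♙ · ♙ ♙ · ·│4
3│· · · · · · ♙ ♘│3
2│♙ ♙ · ♙ ♗ · · ♙│2
1│♖ ♘ ♗ ♕ ♔ · · ♖│1
  ─────────────────
  a b c d e f g h


4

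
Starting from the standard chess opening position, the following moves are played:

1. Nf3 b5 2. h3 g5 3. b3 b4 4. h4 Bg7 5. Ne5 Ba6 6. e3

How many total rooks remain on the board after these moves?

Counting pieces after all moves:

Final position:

  a b c d e f g h
  ─────────────────
8│♜ ♞ · ♛ ♚ · ♞ ♜│8
7│♟ · ♟ ♟ ♟ ♟ ♝ ♟│7
6│♝ · · · · · · ·│6
5│· · · · ♘ · ♟ ·│5
4│· ♟ · · · · · ♙│4
3│· ♙ · · ♙ · · ·│3
2│♙ · ♙ ♙ · ♙ ♙ ·│2
1│♖ ♘ ♗ ♕ ♔ ♗ · ♖│1
  ─────────────────
  a b c d e f g h


4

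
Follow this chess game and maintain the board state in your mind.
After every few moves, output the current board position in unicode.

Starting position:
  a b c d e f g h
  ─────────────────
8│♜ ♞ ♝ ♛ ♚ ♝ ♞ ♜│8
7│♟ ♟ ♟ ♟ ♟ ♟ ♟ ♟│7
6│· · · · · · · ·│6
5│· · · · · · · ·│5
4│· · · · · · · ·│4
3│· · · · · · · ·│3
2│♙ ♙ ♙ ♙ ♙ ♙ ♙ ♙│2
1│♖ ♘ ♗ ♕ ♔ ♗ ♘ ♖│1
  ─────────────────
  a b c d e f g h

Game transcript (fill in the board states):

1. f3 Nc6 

  a b c d e f g h
  ─────────────────
8│♜ · ♝ ♛ ♚ ♝ ♞ ♜│8
7│♟ ♟ ♟ ♟ ♟ ♟ ♟ ♟│7
6│· · ♞ · · · · ·│6
5│· · · · · · · ·│5
4│· · · · · · · ·│4
3│· · · · · ♙ · ·│3
2│♙ ♙ ♙ ♙ ♙ · ♙ ♙│2
1│♖ ♘ ♗ ♕ ♔ ♗ ♘ ♖│1
  ─────────────────
  a b c d e f g h

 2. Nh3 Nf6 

  a b c d e f g h
  ─────────────────
8│♜ · ♝ ♛ ♚ ♝ · ♜│8
7│♟ ♟ ♟ ♟ ♟ ♟ ♟ ♟│7
6│· · ♞ · · ♞ · ·│6
5│· · · · · · · ·│5
4│· · · · · · · ·│4
3│· · · · · ♙ · ♘│3
2│♙ ♙ ♙ ♙ ♙ · ♙ ♙│2
1│♖ ♘ ♗ ♕ ♔ ♗ · ♖│1
  ─────────────────
  a b c d e f g h

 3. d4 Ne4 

  a b c d e f g h
  ─────────────────
8│♜ · ♝ ♛ ♚ ♝ · ♜│8
7│♟ ♟ ♟ ♟ ♟ ♟ ♟ ♟│7
6│· · ♞ · · · · ·│6
5│· · · · · · · ·│5
4│· · · ♙ ♞ · · ·│4
3│· · · · · ♙ · ♘│3
2│♙ ♙ ♙ · ♙ · ♙ ♙│2
1│♖ ♘ ♗ ♕ ♔ ♗ · ♖│1
  ─────────────────
  a b c d e f g h

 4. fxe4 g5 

  a b c d e f g h
  ─────────────────
8│♜ · ♝ ♛ ♚ ♝ · ♜│8
7│♟ ♟ ♟ ♟ ♟ ♟ · ♟│7
6│· · ♞ · · · · ·│6
5│· · · · · · ♟ ·│5
4│· · · ♙ ♙ · · ·│4
3│· · · · · · · ♘│3
2│♙ ♙ ♙ · ♙ · ♙ ♙│2
1│♖ ♘ ♗ ♕ ♔ ♗ · ♖│1
  ─────────────────
  a b c d e f g h



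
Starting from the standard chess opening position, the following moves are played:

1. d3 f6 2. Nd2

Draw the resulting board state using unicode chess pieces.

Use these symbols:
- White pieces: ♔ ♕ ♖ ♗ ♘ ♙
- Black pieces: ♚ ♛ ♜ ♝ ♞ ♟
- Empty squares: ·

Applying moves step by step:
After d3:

♜ ♞ ♝ ♛ ♚ ♝ ♞ ♜
♟ ♟ ♟ ♟ ♟ ♟ ♟ ♟
· · · · · · · ·
· · · · · · · ·
· · · · · · · ·
· · · ♙ · · · ·
♙ ♙ ♙ · ♙ ♙ ♙ ♙
♖ ♘ ♗ ♕ ♔ ♗ ♘ ♖


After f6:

♜ ♞ ♝ ♛ ♚ ♝ ♞ ♜
♟ ♟ ♟ ♟ ♟ · ♟ ♟
· · · · · ♟ · ·
· · · · · · · ·
· · · · · · · ·
· · · ♙ · · · ·
♙ ♙ ♙ · ♙ ♙ ♙ ♙
♖ ♘ ♗ ♕ ♔ ♗ ♘ ♖


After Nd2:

♜ ♞ ♝ ♛ ♚ ♝ ♞ ♜
♟ ♟ ♟ ♟ ♟ · ♟ ♟
· · · · · ♟ · ·
· · · · · · · ·
· · · · · · · ·
· · · ♙ · · · ·
♙ ♙ ♙ ♘ ♙ ♙ ♙ ♙
♖ · ♗ ♕ ♔ ♗ ♘ ♖



  a b c d e f g h
  ─────────────────
8│♜ ♞ ♝ ♛ ♚ ♝ ♞ ♜│8
7│♟ ♟ ♟ ♟ ♟ · ♟ ♟│7
6│· · · · · ♟ · ·│6
5│· · · · · · · ·│5
4│· · · · · · · ·│4
3│· · · ♙ · · · ·│3
2│♙ ♙ ♙ ♘ ♙ ♙ ♙ ♙│2
1│♖ · ♗ ♕ ♔ ♗ ♘ ♖│1
  ─────────────────
  a b c d e f g h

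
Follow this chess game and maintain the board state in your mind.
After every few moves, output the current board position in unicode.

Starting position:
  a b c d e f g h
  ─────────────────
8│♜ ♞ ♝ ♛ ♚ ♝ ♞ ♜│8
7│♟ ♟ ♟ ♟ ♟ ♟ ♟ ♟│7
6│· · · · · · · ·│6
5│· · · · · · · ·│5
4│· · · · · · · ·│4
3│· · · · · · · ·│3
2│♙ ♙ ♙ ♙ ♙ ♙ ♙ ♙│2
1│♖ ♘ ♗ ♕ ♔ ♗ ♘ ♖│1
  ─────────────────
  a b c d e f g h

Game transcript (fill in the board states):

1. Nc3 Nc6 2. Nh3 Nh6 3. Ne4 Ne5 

  a b c d e f g h
  ─────────────────
8│♜ · ♝ ♛ ♚ ♝ · ♜│8
7│♟ ♟ ♟ ♟ ♟ ♟ ♟ ♟│7
6│· · · · · · · ♞│6
5│· · · · ♞ · · ·│5
4│· · · · ♘ · · ·│4
3│· · · · · · · ♘│3
2│♙ ♙ ♙ ♙ ♙ ♙ ♙ ♙│2
1│♖ · ♗ ♕ ♔ ♗ · ♖│1
  ─────────────────
  a b c d e f g h

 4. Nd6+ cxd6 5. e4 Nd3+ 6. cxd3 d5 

  a b c d e f g h
  ─────────────────
8│♜ · ♝ ♛ ♚ ♝ · ♜│8
7│♟ ♟ · ♟ ♟ ♟ ♟ ♟│7
6│· · · · · · · ♞│6
5│· · · ♟ · · · ·│5
4│· · · · ♙ · · ·│4
3│· · · ♙ · · · ♘│3
2│♙ ♙ · ♙ · ♙ ♙ ♙│2
1│♖ · ♗ ♕ ♔ ♗ · ♖│1
  ─────────────────
  a b c d e f g h

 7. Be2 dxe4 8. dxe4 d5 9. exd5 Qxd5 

  a b c d e f g h
  ─────────────────
8│♜ · ♝ · ♚ ♝ · ♜│8
7│♟ ♟ · · ♟ ♟ ♟ ♟│7
6│· · · · · · · ♞│6
5│· · · ♛ · · · ·│5
4│· · · · · · · ·│4
3│· · · · · · · ♘│3
2│♙ ♙ · ♙ ♗ ♙ ♙ ♙│2
1│♖ · ♗ ♕ ♔ · · ♖│1
  ─────────────────
  a b c d e f g h

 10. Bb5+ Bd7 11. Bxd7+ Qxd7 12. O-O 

  a b c d e f g h
  ─────────────────
8│♜ · · · ♚ ♝ · ♜│8
7│♟ ♟ · ♛ ♟ ♟ ♟ ♟│7
6│· · · · · · · ♞│6
5│· · · · · · · ·│5
4│· · · · · · · ·│4
3│· · · · · · · ♘│3
2│♙ ♙ · ♙ · ♙ ♙ ♙│2
1│♖ · ♗ ♕ · ♖ ♔ ·│1
  ─────────────────
  a b c d e f g h


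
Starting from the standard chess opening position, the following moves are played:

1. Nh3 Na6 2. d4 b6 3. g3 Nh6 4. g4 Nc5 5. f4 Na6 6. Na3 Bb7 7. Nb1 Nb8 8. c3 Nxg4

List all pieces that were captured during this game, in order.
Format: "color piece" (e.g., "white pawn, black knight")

Tracking captures:
  Nxg4: captured white pawn

white pawn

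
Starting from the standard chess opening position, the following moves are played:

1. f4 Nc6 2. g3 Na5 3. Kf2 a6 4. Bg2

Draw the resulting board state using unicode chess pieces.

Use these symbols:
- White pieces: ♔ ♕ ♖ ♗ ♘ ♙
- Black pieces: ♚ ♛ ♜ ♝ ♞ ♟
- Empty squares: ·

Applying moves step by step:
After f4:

♜ ♞ ♝ ♛ ♚ ♝ ♞ ♜
♟ ♟ ♟ ♟ ♟ ♟ ♟ ♟
· · · · · · · ·
· · · · · · · ·
· · · · · ♙ · ·
· · · · · · · ·
♙ ♙ ♙ ♙ ♙ · ♙ ♙
♖ ♘ ♗ ♕ ♔ ♗ ♘ ♖


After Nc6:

♜ · ♝ ♛ ♚ ♝ ♞ ♜
♟ ♟ ♟ ♟ ♟ ♟ ♟ ♟
· · ♞ · · · · ·
· · · · · · · ·
· · · · · ♙ · ·
· · · · · · · ·
♙ ♙ ♙ ♙ ♙ · ♙ ♙
♖ ♘ ♗ ♕ ♔ ♗ ♘ ♖


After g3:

♜ · ♝ ♛ ♚ ♝ ♞ ♜
♟ ♟ ♟ ♟ ♟ ♟ ♟ ♟
· · ♞ · · · · ·
· · · · · · · ·
· · · · · ♙ · ·
· · · · · · ♙ ·
♙ ♙ ♙ ♙ ♙ · · ♙
♖ ♘ ♗ ♕ ♔ ♗ ♘ ♖


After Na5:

♜ · ♝ ♛ ♚ ♝ ♞ ♜
♟ ♟ ♟ ♟ ♟ ♟ ♟ ♟
· · · · · · · ·
♞ · · · · · · ·
· · · · · ♙ · ·
· · · · · · ♙ ·
♙ ♙ ♙ ♙ ♙ · · ♙
♖ ♘ ♗ ♕ ♔ ♗ ♘ ♖


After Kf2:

♜ · ♝ ♛ ♚ ♝ ♞ ♜
♟ ♟ ♟ ♟ ♟ ♟ ♟ ♟
· · · · · · · ·
♞ · · · · · · ·
· · · · · ♙ · ·
· · · · · · ♙ ·
♙ ♙ ♙ ♙ ♙ ♔ · ♙
♖ ♘ ♗ ♕ · ♗ ♘ ♖


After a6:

♜ · ♝ ♛ ♚ ♝ ♞ ♜
· ♟ ♟ ♟ ♟ ♟ ♟ ♟
♟ · · · · · · ·
♞ · · · · · · ·
· · · · · ♙ · ·
· · · · · · ♙ ·
♙ ♙ ♙ ♙ ♙ ♔ · ♙
♖ ♘ ♗ ♕ · ♗ ♘ ♖


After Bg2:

♜ · ♝ ♛ ♚ ♝ ♞ ♜
· ♟ ♟ ♟ ♟ ♟ ♟ ♟
♟ · · · · · · ·
♞ · · · · · · ·
· · · · · ♙ · ·
· · · · · · ♙ ·
♙ ♙ ♙ ♙ ♙ ♔ ♗ ♙
♖ ♘ ♗ ♕ · · ♘ ♖



  a b c d e f g h
  ─────────────────
8│♜ · ♝ ♛ ♚ ♝ ♞ ♜│8
7│· ♟ ♟ ♟ ♟ ♟ ♟ ♟│7
6│♟ · · · · · · ·│6
5│♞ · · · · · · ·│5
4│· · · · · ♙ · ·│4
3│· · · · · · ♙ ·│3
2│♙ ♙ ♙ ♙ ♙ ♔ ♗ ♙│2
1│♖ ♘ ♗ ♕ · · ♘ ♖│1
  ─────────────────
  a b c d e f g h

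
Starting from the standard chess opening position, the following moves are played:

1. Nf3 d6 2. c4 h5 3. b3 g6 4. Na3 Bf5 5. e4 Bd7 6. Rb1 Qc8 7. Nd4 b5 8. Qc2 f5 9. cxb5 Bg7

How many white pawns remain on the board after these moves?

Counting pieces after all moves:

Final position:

  a b c d e f g h
  ─────────────────
8│♜ ♞ ♛ · ♚ · ♞ ♜│8
7│♟ · ♟ ♝ ♟ · ♝ ·│7
6│· · · ♟ · · ♟ ·│6
5│· ♙ · · · ♟ · ♟│5
4│· · · ♘ ♙ · · ·│4
3│♘ ♙ · · · · · ·│3
2│♙ · ♕ ♙ · ♙ ♙ ♙│2
1│· ♖ ♗ · ♔ ♗ · ♖│1
  ─────────────────
  a b c d e f g h


8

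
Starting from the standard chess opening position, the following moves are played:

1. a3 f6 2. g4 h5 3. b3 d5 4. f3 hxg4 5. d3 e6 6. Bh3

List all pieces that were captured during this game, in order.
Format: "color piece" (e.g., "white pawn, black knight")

Tracking captures:
  hxg4: captured white pawn

white pawn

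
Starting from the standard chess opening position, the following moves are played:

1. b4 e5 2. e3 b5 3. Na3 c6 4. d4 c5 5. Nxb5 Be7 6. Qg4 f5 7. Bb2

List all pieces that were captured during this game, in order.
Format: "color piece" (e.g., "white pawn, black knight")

Tracking captures:
  Nxb5: captured black pawn

black pawn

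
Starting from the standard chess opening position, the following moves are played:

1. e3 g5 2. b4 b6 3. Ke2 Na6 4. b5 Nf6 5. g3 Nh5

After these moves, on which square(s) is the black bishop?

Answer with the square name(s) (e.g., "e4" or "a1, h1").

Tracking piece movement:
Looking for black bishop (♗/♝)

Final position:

  a b c d e f g h
  ─────────────────
8│♜ · ♝ ♛ ♚ ♝ · ♜│8
7│♟ · ♟ ♟ ♟ ♟ · ♟│7
6│♞ ♟ · · · · · ·│6
5│· ♙ · · · · ♟ ♞│5
4│· · · · · · · ·│4
3│· · · · ♙ · ♙ ·│3
2│♙ · ♙ ♙ ♔ ♙ · ♙│2
1│♖ ♘ ♗ ♕ · ♗ ♘ ♖│1
  ─────────────────
  a b c d e f g h


c8, f8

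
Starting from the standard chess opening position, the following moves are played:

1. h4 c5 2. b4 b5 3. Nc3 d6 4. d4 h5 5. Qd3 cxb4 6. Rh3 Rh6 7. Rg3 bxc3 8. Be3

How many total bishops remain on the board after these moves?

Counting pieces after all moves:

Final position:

  a b c d e f g h
  ─────────────────
8│♜ ♞ ♝ ♛ ♚ ♝ ♞ ·│8
7│♟ · · · ♟ ♟ ♟ ·│7
6│· · · ♟ · · · ♜│6
5│· ♟ · · · · · ♟│5
4│· · · ♙ · · · ♙│4
3│· · ♟ ♕ ♗ · ♖ ·│3
2│♙ · ♙ · ♙ ♙ ♙ ·│2
1│♖ · · · ♔ ♗ ♘ ·│1
  ─────────────────
  a b c d e f g h


4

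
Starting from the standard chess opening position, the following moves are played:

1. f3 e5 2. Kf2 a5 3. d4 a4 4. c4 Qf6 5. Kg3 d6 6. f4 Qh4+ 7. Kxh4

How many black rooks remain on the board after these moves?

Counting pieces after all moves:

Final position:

  a b c d e f g h
  ─────────────────
8│♜ ♞ ♝ · ♚ ♝ ♞ ♜│8
7│· ♟ ♟ · · ♟ ♟ ♟│7
6│· · · ♟ · · · ·│6
5│· · · · ♟ · · ·│5
4│♟ · ♙ ♙ · ♙ · ♔│4
3│· · · · · · · ·│3
2│♙ ♙ · · ♙ · ♙ ♙│2
1│♖ ♘ ♗ ♕ · ♗ ♘ ♖│1
  ─────────────────
  a b c d e f g h


2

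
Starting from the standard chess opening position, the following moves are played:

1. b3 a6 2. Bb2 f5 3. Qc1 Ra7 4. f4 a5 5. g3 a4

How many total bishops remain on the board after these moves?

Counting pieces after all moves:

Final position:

  a b c d e f g h
  ─────────────────
8│· ♞ ♝ ♛ ♚ ♝ ♞ ♜│8
7│♜ ♟ ♟ ♟ ♟ · ♟ ♟│7
6│· · · · · · · ·│6
5│· · · · · ♟ · ·│5
4│♟ · · · · ♙ · ·│4
3│· ♙ · · · · ♙ ·│3
2│♙ ♗ ♙ ♙ ♙ · · ♙│2
1│♖ ♘ ♕ · ♔ ♗ ♘ ♖│1
  ─────────────────
  a b c d e f g h


4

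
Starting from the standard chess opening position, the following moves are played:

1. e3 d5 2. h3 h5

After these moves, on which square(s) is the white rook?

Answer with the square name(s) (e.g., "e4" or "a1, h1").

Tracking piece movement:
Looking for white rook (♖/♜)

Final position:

  a b c d e f g h
  ─────────────────
8│♜ ♞ ♝ ♛ ♚ ♝ ♞ ♜│8
7│♟ ♟ ♟ · ♟ ♟ ♟ ·│7
6│· · · · · · · ·│6
5│· · · ♟ · · · ♟│5
4│· · · · · · · ·│4
3│· · · · ♙ · · ♙│3
2│♙ ♙ ♙ ♙ · ♙ ♙ ·│2
1│♖ ♘ ♗ ♕ ♔ ♗ ♘ ♖│1
  ─────────────────
  a b c d e f g h


a1, h1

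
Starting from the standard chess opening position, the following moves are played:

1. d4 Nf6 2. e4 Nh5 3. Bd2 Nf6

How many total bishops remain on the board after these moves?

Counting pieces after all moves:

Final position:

  a b c d e f g h
  ─────────────────
8│♜ ♞ ♝ ♛ ♚ ♝ · ♜│8
7│♟ ♟ ♟ ♟ ♟ ♟ ♟ ♟│7
6│· · · · · ♞ · ·│6
5│· · · · · · · ·│5
4│· · · ♙ ♙ · · ·│4
3│· · · · · · · ·│3
2│♙ ♙ ♙ ♗ · ♙ ♙ ♙│2
1│♖ ♘ · ♕ ♔ ♗ ♘ ♖│1
  ─────────────────
  a b c d e f g h


4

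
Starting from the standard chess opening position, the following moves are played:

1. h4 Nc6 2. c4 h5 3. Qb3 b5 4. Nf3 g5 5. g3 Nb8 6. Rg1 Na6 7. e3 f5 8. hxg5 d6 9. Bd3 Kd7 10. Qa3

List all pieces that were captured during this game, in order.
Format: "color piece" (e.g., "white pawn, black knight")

Tracking captures:
  hxg5: captured black pawn

black pawn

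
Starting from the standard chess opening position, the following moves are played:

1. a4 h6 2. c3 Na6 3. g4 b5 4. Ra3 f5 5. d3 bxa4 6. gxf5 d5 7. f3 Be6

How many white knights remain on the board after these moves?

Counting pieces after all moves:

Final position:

  a b c d e f g h
  ─────────────────
8│♜ · · ♛ ♚ ♝ ♞ ♜│8
7│♟ · ♟ · ♟ · ♟ ·│7
6│♞ · · · ♝ · · ♟│6
5│· · · ♟ · ♙ · ·│5
4│♟ · · · · · · ·│4
3│♖ · ♙ ♙ · ♙ · ·│3
2│· ♙ · · ♙ · · ♙│2
1│· ♘ ♗ ♕ ♔ ♗ ♘ ♖│1
  ─────────────────
  a b c d e f g h


2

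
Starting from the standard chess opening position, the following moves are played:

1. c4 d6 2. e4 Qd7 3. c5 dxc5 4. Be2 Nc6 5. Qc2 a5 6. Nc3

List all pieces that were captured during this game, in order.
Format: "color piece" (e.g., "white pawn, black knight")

Tracking captures:
  dxc5: captured white pawn

white pawn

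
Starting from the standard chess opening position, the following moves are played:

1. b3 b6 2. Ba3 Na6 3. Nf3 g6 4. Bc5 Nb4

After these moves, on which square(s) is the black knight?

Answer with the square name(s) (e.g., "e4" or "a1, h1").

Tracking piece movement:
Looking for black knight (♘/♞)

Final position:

  a b c d e f g h
  ─────────────────
8│♜ · ♝ ♛ ♚ ♝ ♞ ♜│8
7│♟ · ♟ ♟ ♟ ♟ · ♟│7
6│· ♟ · · · · ♟ ·│6
5│· · ♗ · · · · ·│5
4│· ♞ · · · · · ·│4
3│· ♙ · · · ♘ · ·│3
2│♙ · ♙ ♙ ♙ ♙ ♙ ♙│2
1│♖ ♘ · ♕ ♔ ♗ · ♖│1
  ─────────────────
  a b c d e f g h


b4, g8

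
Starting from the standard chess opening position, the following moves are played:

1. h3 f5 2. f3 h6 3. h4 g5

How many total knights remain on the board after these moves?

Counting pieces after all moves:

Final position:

  a b c d e f g h
  ─────────────────
8│♜ ♞ ♝ ♛ ♚ ♝ ♞ ♜│8
7│♟ ♟ ♟ ♟ ♟ · · ·│7
6│· · · · · · · ♟│6
5│· · · · · ♟ ♟ ·│5
4│· · · · · · · ♙│4
3│· · · · · ♙ · ·│3
2│♙ ♙ ♙ ♙ ♙ · ♙ ·│2
1│♖ ♘ ♗ ♕ ♔ ♗ ♘ ♖│1
  ─────────────────
  a b c d e f g h


4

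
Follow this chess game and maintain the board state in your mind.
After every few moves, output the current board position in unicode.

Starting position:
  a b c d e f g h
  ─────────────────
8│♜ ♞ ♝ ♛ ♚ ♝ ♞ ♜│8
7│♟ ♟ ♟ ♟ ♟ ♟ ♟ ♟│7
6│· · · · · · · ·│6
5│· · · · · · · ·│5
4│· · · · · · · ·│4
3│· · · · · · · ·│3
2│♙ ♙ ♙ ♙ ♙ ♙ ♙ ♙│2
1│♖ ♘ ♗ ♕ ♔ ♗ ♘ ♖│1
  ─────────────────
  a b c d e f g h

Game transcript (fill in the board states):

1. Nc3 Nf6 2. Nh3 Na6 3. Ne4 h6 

  a b c d e f g h
  ─────────────────
8│♜ · ♝ ♛ ♚ ♝ · ♜│8
7│♟ ♟ ♟ ♟ ♟ ♟ ♟ ·│7
6│♞ · · · · ♞ · ♟│6
5│· · · · · · · ·│5
4│· · · · ♘ · · ·│4
3│· · · · · · · ♘│3
2│♙ ♙ ♙ ♙ ♙ ♙ ♙ ♙│2
1│♖ · ♗ ♕ ♔ ♗ · ♖│1
  ─────────────────
  a b c d e f g h

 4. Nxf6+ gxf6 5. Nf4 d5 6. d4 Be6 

  a b c d e f g h
  ─────────────────
8│♜ · · ♛ ♚ ♝ · ♜│8
7│♟ ♟ ♟ · ♟ ♟ · ·│7
6│♞ · · · ♝ ♟ · ♟│6
5│· · · ♟ · · · ·│5
4│· · · ♙ · ♘ · ·│4
3│· · · · · · · ·│3
2│♙ ♙ ♙ · ♙ ♙ ♙ ♙│2
1│♖ · ♗ ♕ ♔ ♗ · ♖│1
  ─────────────────
  a b c d e f g h

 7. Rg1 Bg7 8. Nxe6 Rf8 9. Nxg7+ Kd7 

  a b c d e f g h
  ─────────────────
8│♜ · · ♛ · ♜ · ·│8
7│♟ ♟ ♟ ♚ ♟ ♟ ♘ ·│7
6│♞ · · · · ♟ · ♟│6
5│· · · ♟ · · · ·│5
4│· · · ♙ · · · ·│4
3│· · · · · · · ·│3
2│♙ ♙ ♙ · ♙ ♙ ♙ ♙│2
1│♖ · ♗ ♕ ♔ ♗ ♖ ·│1
  ─────────────────
  a b c d e f g h

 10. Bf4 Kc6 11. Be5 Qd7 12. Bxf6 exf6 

  a b c d e f g h
  ─────────────────
8│♜ · · · · ♜ · ·│8
7│♟ ♟ ♟ ♛ · ♟ ♘ ·│7
6│♞ · ♚ · · ♟ · ♟│6
5│· · · ♟ · · · ·│5
4│· · · ♙ · · · ·│4
3│· · · · · · · ·│3
2│♙ ♙ ♙ · ♙ ♙ ♙ ♙│2
1│♖ · · ♕ ♔ ♗ ♖ ·│1
  ─────────────────
  a b c d e f g h

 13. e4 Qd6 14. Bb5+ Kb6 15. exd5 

  a b c d e f g h
  ─────────────────
8│♜ · · · · ♜ · ·│8
7│♟ ♟ ♟ · · ♟ ♘ ·│7
6│♞ ♚ · ♛ · ♟ · ♟│6
5│· ♗ · ♙ · · · ·│5
4│· · · ♙ · · · ·│4
3│· · · · · · · ·│3
2│♙ ♙ ♙ · · ♙ ♙ ♙│2
1│♖ · · ♕ ♔ · ♖ ·│1
  ─────────────────
  a b c d e f g h


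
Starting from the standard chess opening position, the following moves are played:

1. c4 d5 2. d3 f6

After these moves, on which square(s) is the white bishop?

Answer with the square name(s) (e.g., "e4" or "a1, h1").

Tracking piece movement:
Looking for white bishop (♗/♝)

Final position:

  a b c d e f g h
  ─────────────────
8│♜ ♞ ♝ ♛ ♚ ♝ ♞ ♜│8
7│♟ ♟ ♟ · ♟ · ♟ ♟│7
6│· · · · · ♟ · ·│6
5│· · · ♟ · · · ·│5
4│· · ♙ · · · · ·│4
3│· · · ♙ · · · ·│3
2│♙ ♙ · · ♙ ♙ ♙ ♙│2
1│♖ ♘ ♗ ♕ ♔ ♗ ♘ ♖│1
  ─────────────────
  a b c d e f g h


c1, f1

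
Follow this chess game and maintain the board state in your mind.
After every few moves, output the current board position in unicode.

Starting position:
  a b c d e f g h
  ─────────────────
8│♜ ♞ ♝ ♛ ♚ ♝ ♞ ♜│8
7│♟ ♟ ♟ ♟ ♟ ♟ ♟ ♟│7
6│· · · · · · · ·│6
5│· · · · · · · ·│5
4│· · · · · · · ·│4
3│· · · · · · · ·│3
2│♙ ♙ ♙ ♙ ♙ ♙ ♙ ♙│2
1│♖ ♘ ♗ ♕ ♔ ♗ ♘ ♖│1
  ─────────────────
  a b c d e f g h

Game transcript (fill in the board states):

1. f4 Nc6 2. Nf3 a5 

  a b c d e f g h
  ─────────────────
8│♜ · ♝ ♛ ♚ ♝ ♞ ♜│8
7│· ♟ ♟ ♟ ♟ ♟ ♟ ♟│7
6│· · ♞ · · · · ·│6
5│♟ · · · · · · ·│5
4│· · · · · ♙ · ·│4
3│· · · · · ♘ · ·│3
2│♙ ♙ ♙ ♙ ♙ · ♙ ♙│2
1│♖ ♘ ♗ ♕ ♔ ♗ · ♖│1
  ─────────────────
  a b c d e f g h

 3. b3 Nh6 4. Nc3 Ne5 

  a b c d e f g h
  ─────────────────
8│♜ · ♝ ♛ ♚ ♝ · ♜│8
7│· ♟ ♟ ♟ ♟ ♟ ♟ ♟│7
6│· · · · · · · ♞│6
5│♟ · · · ♞ · · ·│5
4│· · · · · ♙ · ·│4
3│· ♙ ♘ · · ♘ · ·│3
2│♙ · ♙ ♙ ♙ · ♙ ♙│2
1│♖ · ♗ ♕ ♔ ♗ · ♖│1
  ─────────────────
  a b c d e f g h

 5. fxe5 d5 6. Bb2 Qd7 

  a b c d e f g h
  ─────────────────
8│♜ · ♝ · ♚ ♝ · ♜│8
7│· ♟ ♟ ♛ ♟ ♟ ♟ ♟│7
6│· · · · · · · ♞│6
5│♟ · · ♟ ♙ · · ·│5
4│· · · · · · · ·│4
3│· ♙ ♘ · · ♘ · ·│3
2│♙ ♗ ♙ ♙ ♙ · ♙ ♙│2
1│♖ · · ♕ ♔ ♗ · ♖│1
  ─────────────────
  a b c d e f g h



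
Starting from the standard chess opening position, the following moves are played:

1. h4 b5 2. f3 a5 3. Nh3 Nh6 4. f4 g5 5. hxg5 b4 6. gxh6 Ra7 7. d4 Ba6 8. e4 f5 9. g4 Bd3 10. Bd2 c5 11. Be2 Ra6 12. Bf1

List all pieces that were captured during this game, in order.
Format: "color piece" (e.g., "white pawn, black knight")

Tracking captures:
  hxg5: captured black pawn
  gxh6: captured black knight

black pawn, black knight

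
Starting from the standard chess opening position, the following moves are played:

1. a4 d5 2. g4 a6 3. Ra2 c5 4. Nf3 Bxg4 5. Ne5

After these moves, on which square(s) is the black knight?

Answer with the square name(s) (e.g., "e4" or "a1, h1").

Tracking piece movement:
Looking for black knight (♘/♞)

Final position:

  a b c d e f g h
  ─────────────────
8│♜ ♞ · ♛ ♚ ♝ ♞ ♜│8
7│· ♟ · · ♟ ♟ ♟ ♟│7
6│♟ · · · · · · ·│6
5│· · ♟ ♟ ♘ · · ·│5
4│♙ · · · · · ♝ ·│4
3│· · · · · · · ·│3
2│♖ ♙ ♙ ♙ ♙ ♙ · ♙│2
1│· ♘ ♗ ♕ ♔ ♗ · ♖│1
  ─────────────────
  a b c d e f g h


b8, g8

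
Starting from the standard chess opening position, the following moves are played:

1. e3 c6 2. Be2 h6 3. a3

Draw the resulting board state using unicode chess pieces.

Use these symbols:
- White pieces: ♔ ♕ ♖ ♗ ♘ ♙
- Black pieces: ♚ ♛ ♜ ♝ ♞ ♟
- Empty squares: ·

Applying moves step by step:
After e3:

♜ ♞ ♝ ♛ ♚ ♝ ♞ ♜
♟ ♟ ♟ ♟ ♟ ♟ ♟ ♟
· · · · · · · ·
· · · · · · · ·
· · · · · · · ·
· · · · ♙ · · ·
♙ ♙ ♙ ♙ · ♙ ♙ ♙
♖ ♘ ♗ ♕ ♔ ♗ ♘ ♖


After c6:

♜ ♞ ♝ ♛ ♚ ♝ ♞ ♜
♟ ♟ · ♟ ♟ ♟ ♟ ♟
· · ♟ · · · · ·
· · · · · · · ·
· · · · · · · ·
· · · · ♙ · · ·
♙ ♙ ♙ ♙ · ♙ ♙ ♙
♖ ♘ ♗ ♕ ♔ ♗ ♘ ♖


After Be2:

♜ ♞ ♝ ♛ ♚ ♝ ♞ ♜
♟ ♟ · ♟ ♟ ♟ ♟ ♟
· · ♟ · · · · ·
· · · · · · · ·
· · · · · · · ·
· · · · ♙ · · ·
♙ ♙ ♙ ♙ ♗ ♙ ♙ ♙
♖ ♘ ♗ ♕ ♔ · ♘ ♖


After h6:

♜ ♞ ♝ ♛ ♚ ♝ ♞ ♜
♟ ♟ · ♟ ♟ ♟ ♟ ·
· · ♟ · · · · ♟
· · · · · · · ·
· · · · · · · ·
· · · · ♙ · · ·
♙ ♙ ♙ ♙ ♗ ♙ ♙ ♙
♖ ♘ ♗ ♕ ♔ · ♘ ♖


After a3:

♜ ♞ ♝ ♛ ♚ ♝ ♞ ♜
♟ ♟ · ♟ ♟ ♟ ♟ ·
· · ♟ · · · · ♟
· · · · · · · ·
· · · · · · · ·
♙ · · · ♙ · · ·
· ♙ ♙ ♙ ♗ ♙ ♙ ♙
♖ ♘ ♗ ♕ ♔ · ♘ ♖



  a b c d e f g h
  ─────────────────
8│♜ ♞ ♝ ♛ ♚ ♝ ♞ ♜│8
7│♟ ♟ · ♟ ♟ ♟ ♟ ·│7
6│· · ♟ · · · · ♟│6
5│· · · · · · · ·│5
4│· · · · · · · ·│4
3│♙ · · · ♙ · · ·│3
2│· ♙ ♙ ♙ ♗ ♙ ♙ ♙│2
1│♖ ♘ ♗ ♕ ♔ · ♘ ♖│1
  ─────────────────
  a b c d e f g h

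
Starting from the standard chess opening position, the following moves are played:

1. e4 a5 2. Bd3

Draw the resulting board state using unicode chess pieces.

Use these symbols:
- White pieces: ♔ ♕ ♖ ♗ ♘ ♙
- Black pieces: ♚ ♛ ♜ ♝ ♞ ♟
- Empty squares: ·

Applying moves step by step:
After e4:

♜ ♞ ♝ ♛ ♚ ♝ ♞ ♜
♟ ♟ ♟ ♟ ♟ ♟ ♟ ♟
· · · · · · · ·
· · · · · · · ·
· · · · ♙ · · ·
· · · · · · · ·
♙ ♙ ♙ ♙ · ♙ ♙ ♙
♖ ♘ ♗ ♕ ♔ ♗ ♘ ♖


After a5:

♜ ♞ ♝ ♛ ♚ ♝ ♞ ♜
· ♟ ♟ ♟ ♟ ♟ ♟ ♟
· · · · · · · ·
♟ · · · · · · ·
· · · · ♙ · · ·
· · · · · · · ·
♙ ♙ ♙ ♙ · ♙ ♙ ♙
♖ ♘ ♗ ♕ ♔ ♗ ♘ ♖


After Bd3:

♜ ♞ ♝ ♛ ♚ ♝ ♞ ♜
· ♟ ♟ ♟ ♟ ♟ ♟ ♟
· · · · · · · ·
♟ · · · · · · ·
· · · · ♙ · · ·
· · · ♗ · · · ·
♙ ♙ ♙ ♙ · ♙ ♙ ♙
♖ ♘ ♗ ♕ ♔ · ♘ ♖



  a b c d e f g h
  ─────────────────
8│♜ ♞ ♝ ♛ ♚ ♝ ♞ ♜│8
7│· ♟ ♟ ♟ ♟ ♟ ♟ ♟│7
6│· · · · · · · ·│6
5│♟ · · · · · · ·│5
4│· · · · ♙ · · ·│4
3│· · · ♗ · · · ·│3
2│♙ ♙ ♙ ♙ · ♙ ♙ ♙│2
1│♖ ♘ ♗ ♕ ♔ · ♘ ♖│1
  ─────────────────
  a b c d e f g h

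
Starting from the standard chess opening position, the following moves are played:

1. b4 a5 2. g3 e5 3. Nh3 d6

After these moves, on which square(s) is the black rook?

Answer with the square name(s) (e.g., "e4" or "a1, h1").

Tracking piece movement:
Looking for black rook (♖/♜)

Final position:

  a b c d e f g h
  ─────────────────
8│♜ ♞ ♝ ♛ ♚ ♝ ♞ ♜│8
7│· ♟ ♟ · · ♟ ♟ ♟│7
6│· · · ♟ · · · ·│6
5│♟ · · · ♟ · · ·│5
4│· ♙ · · · · · ·│4
3│· · · · · · ♙ ♘│3
2│♙ · ♙ ♙ ♙ ♙ · ♙│2
1│♖ ♘ ♗ ♕ ♔ ♗ · ♖│1
  ─────────────────
  a b c d e f g h


a8, h8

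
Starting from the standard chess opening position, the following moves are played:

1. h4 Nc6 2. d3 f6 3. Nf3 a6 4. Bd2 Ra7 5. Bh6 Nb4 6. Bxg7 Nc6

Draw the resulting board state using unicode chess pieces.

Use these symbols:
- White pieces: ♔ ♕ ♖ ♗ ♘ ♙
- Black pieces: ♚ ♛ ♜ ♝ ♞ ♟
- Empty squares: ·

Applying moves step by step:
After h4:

♜ ♞ ♝ ♛ ♚ ♝ ♞ ♜
♟ ♟ ♟ ♟ ♟ ♟ ♟ ♟
· · · · · · · ·
· · · · · · · ·
· · · · · · · ♙
· · · · · · · ·
♙ ♙ ♙ ♙ ♙ ♙ ♙ ·
♖ ♘ ♗ ♕ ♔ ♗ ♘ ♖


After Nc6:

♜ · ♝ ♛ ♚ ♝ ♞ ♜
♟ ♟ ♟ ♟ ♟ ♟ ♟ ♟
· · ♞ · · · · ·
· · · · · · · ·
· · · · · · · ♙
· · · · · · · ·
♙ ♙ ♙ ♙ ♙ ♙ ♙ ·
♖ ♘ ♗ ♕ ♔ ♗ ♘ ♖


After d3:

♜ · ♝ ♛ ♚ ♝ ♞ ♜
♟ ♟ ♟ ♟ ♟ ♟ ♟ ♟
· · ♞ · · · · ·
· · · · · · · ·
· · · · · · · ♙
· · · ♙ · · · ·
♙ ♙ ♙ · ♙ ♙ ♙ ·
♖ ♘ ♗ ♕ ♔ ♗ ♘ ♖


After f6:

♜ · ♝ ♛ ♚ ♝ ♞ ♜
♟ ♟ ♟ ♟ ♟ · ♟ ♟
· · ♞ · · ♟ · ·
· · · · · · · ·
· · · · · · · ♙
· · · ♙ · · · ·
♙ ♙ ♙ · ♙ ♙ ♙ ·
♖ ♘ ♗ ♕ ♔ ♗ ♘ ♖


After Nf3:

♜ · ♝ ♛ ♚ ♝ ♞ ♜
♟ ♟ ♟ ♟ ♟ · ♟ ♟
· · ♞ · · ♟ · ·
· · · · · · · ·
· · · · · · · ♙
· · · ♙ · ♘ · ·
♙ ♙ ♙ · ♙ ♙ ♙ ·
♖ ♘ ♗ ♕ ♔ ♗ · ♖


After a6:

♜ · ♝ ♛ ♚ ♝ ♞ ♜
· ♟ ♟ ♟ ♟ · ♟ ♟
♟ · ♞ · · ♟ · ·
· · · · · · · ·
· · · · · · · ♙
· · · ♙ · ♘ · ·
♙ ♙ ♙ · ♙ ♙ ♙ ·
♖ ♘ ♗ ♕ ♔ ♗ · ♖


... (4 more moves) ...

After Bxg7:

· · ♝ ♛ ♚ ♝ ♞ ♜
♜ ♟ ♟ ♟ ♟ · ♗ ♟
♟ · · · · ♟ · ·
· · · · · · · ·
· ♞ · · · · · ♙
· · · ♙ · ♘ · ·
♙ ♙ ♙ · ♙ ♙ ♙ ·
♖ ♘ · ♕ ♔ ♗ · ♖


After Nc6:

· · ♝ ♛ ♚ ♝ ♞ ♜
♜ ♟ ♟ ♟ ♟ · ♗ ♟
♟ · ♞ · · ♟ · ·
· · · · · · · ·
· · · · · · · ♙
· · · ♙ · ♘ · ·
♙ ♙ ♙ · ♙ ♙ ♙ ·
♖ ♘ · ♕ ♔ ♗ · ♖



  a b c d e f g h
  ─────────────────
8│· · ♝ ♛ ♚ ♝ ♞ ♜│8
7│♜ ♟ ♟ ♟ ♟ · ♗ ♟│7
6│♟ · ♞ · · ♟ · ·│6
5│· · · · · · · ·│5
4│· · · · · · · ♙│4
3│· · · ♙ · ♘ · ·│3
2│♙ ♙ ♙ · ♙ ♙ ♙ ·│2
1│♖ ♘ · ♕ ♔ ♗ · ♖│1
  ─────────────────
  a b c d e f g h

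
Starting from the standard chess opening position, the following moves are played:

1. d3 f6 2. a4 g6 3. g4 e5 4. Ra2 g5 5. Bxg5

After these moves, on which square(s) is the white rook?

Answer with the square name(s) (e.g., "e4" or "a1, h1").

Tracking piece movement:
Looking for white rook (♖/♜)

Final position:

  a b c d e f g h
  ─────────────────
8│♜ ♞ ♝ ♛ ♚ ♝ ♞ ♜│8
7│♟ ♟ ♟ ♟ · · · ♟│7
6│· · · · · ♟ · ·│6
5│· · · · ♟ · ♗ ·│5
4│♙ · · · · · ♙ ·│4
3│· · · ♙ · · · ·│3
2│♖ ♙ ♙ · ♙ ♙ · ♙│2
1│· ♘ · ♕ ♔ ♗ ♘ ♖│1
  ─────────────────
  a b c d e f g h


a2, h1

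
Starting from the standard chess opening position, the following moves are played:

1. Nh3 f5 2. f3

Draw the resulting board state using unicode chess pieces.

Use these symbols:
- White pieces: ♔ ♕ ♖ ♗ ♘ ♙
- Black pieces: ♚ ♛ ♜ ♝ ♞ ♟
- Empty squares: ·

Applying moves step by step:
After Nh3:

♜ ♞ ♝ ♛ ♚ ♝ ♞ ♜
♟ ♟ ♟ ♟ ♟ ♟ ♟ ♟
· · · · · · · ·
· · · · · · · ·
· · · · · · · ·
· · · · · · · ♘
♙ ♙ ♙ ♙ ♙ ♙ ♙ ♙
♖ ♘ ♗ ♕ ♔ ♗ · ♖


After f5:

♜ ♞ ♝ ♛ ♚ ♝ ♞ ♜
♟ ♟ ♟ ♟ ♟ · ♟ ♟
· · · · · · · ·
· · · · · ♟ · ·
· · · · · · · ·
· · · · · · · ♘
♙ ♙ ♙ ♙ ♙ ♙ ♙ ♙
♖ ♘ ♗ ♕ ♔ ♗ · ♖


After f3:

♜ ♞ ♝ ♛ ♚ ♝ ♞ ♜
♟ ♟ ♟ ♟ ♟ · ♟ ♟
· · · · · · · ·
· · · · · ♟ · ·
· · · · · · · ·
· · · · · ♙ · ♘
♙ ♙ ♙ ♙ ♙ · ♙ ♙
♖ ♘ ♗ ♕ ♔ ♗ · ♖



  a b c d e f g h
  ─────────────────
8│♜ ♞ ♝ ♛ ♚ ♝ ♞ ♜│8
7│♟ ♟ ♟ ♟ ♟ · ♟ ♟│7
6│· · · · · · · ·│6
5│· · · · · ♟ · ·│5
4│· · · · · · · ·│4
3│· · · · · ♙ · ♘│3
2│♙ ♙ ♙ ♙ ♙ · ♙ ♙│2
1│♖ ♘ ♗ ♕ ♔ ♗ · ♖│1
  ─────────────────
  a b c d e f g h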